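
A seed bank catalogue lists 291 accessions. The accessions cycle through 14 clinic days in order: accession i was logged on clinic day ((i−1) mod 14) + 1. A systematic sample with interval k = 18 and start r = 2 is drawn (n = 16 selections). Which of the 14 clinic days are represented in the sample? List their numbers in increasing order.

Consecutive selections differ by k = 18, so their clinic day numbers differ by 18 mod 14 = 4.
gcd(18, 14) = 2, so the sample visits 14/2 = 7 distinct residues mod 14.
Start 2 is clinic day 2; the clinic days hit are 2, 4, 6, 8, 10, 12, 14.

2, 4, 6, 8, 10, 12, 14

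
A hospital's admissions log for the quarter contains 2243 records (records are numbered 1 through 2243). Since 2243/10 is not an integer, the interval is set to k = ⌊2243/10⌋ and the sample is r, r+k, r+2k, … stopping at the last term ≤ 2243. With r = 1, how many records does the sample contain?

11

k = ⌊2243/10⌋ = 224
Achieved size = ⌊(2243 − 1)/224⌋ + 1 = ⌊2242/224⌋ + 1 = 10 + 1 = 11
(last selection: 1 + 10×224 = 2241 ≤ 2243; next would be 2465 > 2243)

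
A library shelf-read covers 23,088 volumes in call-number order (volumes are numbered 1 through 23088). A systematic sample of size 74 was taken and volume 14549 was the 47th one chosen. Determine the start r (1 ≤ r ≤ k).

k = 23088/74 = 312
r = 14549 − (47−1)×312 = 14549 − 14352 = 197

197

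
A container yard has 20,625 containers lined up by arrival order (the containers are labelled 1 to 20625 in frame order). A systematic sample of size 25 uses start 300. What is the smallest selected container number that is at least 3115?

k = 20625/25 = 825
Steps past start: ⌈(3115 − 300)/825⌉ = ⌈2815/825⌉ = 4
Selected container: 300 + 4×825 = 3600

3600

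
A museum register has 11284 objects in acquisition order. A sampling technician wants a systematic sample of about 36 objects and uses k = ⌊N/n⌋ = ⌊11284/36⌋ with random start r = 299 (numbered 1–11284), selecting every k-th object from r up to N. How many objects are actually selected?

k = ⌊11284/36⌋ = 313
Achieved size = ⌊(11284 − 299)/313⌋ + 1 = ⌊10985/313⌋ + 1 = 35 + 1 = 36
(last selection: 299 + 35×313 = 11254 ≤ 11284; next would be 11567 > 11284)

36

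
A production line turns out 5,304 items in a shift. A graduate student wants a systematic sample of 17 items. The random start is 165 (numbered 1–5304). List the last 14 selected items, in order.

k = N/n = 5304/17 = 312
4th selection = 165 + 3×312 = 1101
5th: 1101 + 312 = 1413
6th: 1413 + 312 = 1725
7th: 1725 + 312 = 2037
8th: 2037 + 312 = 2349
9th: 2349 + 312 = 2661
10th: 2661 + 312 = 2973
11th: 2973 + 312 = 3285
12th: 3285 + 312 = 3597
13th: 3597 + 312 = 3909
14th: 3909 + 312 = 4221
15th: 4221 + 312 = 4533
16th: 4533 + 312 = 4845
17th: 4845 + 312 = 5157

1101, 1413, 1725, 2037, 2349, 2661, 2973, 3285, 3597, 3909, 4221, 4533, 4845, 5157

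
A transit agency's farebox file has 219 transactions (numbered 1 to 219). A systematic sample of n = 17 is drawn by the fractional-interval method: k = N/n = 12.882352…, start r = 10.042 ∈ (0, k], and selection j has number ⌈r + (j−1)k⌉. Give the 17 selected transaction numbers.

11, 23, 36, 49, 62, 75, 88, 101, 114, 126, 139, 152, 165, 178, 191, 204, 217

j=1: r + 0k = 10.042 → ⌈·⌉ = 11
j=2: r + 1k = 22.924352… → ⌈·⌉ = 23
j=3: r + 2k = 35.806705… → ⌈·⌉ = 36
j=4: r + 3k = 48.689058… → ⌈·⌉ = 49
j=5: r + 4k = 61.571411… → ⌈·⌉ = 62
j=6: r + 5k = 74.453764… → ⌈·⌉ = 75
j=7: r + 6k = 87.336117… → ⌈·⌉ = 88
j=8: r + 7k = 100.218470… → ⌈·⌉ = 101
j=9: r + 8k = 113.100823… → ⌈·⌉ = 114
j=10: r + 9k = 125.983176… → ⌈·⌉ = 126
j=11: r + 10k = 138.865529… → ⌈·⌉ = 139
j=12: r + 11k = 151.747882… → ⌈·⌉ = 152
j=13: r + 12k = 164.630235… → ⌈·⌉ = 165
j=14: r + 13k = 177.512588… → ⌈·⌉ = 178
j=15: r + 14k = 190.394941… → ⌈·⌉ = 191
j=16: r + 15k = 203.277294… → ⌈·⌉ = 204
j=17: r + 16k = 216.159647… → ⌈·⌉ = 217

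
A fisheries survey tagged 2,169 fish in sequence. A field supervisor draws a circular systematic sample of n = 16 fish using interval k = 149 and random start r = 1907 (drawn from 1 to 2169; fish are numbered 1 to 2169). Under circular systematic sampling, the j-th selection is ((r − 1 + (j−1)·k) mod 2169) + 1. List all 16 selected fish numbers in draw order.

1907, 2056, 36, 185, 334, 483, 632, 781, 930, 1079, 1228, 1377, 1526, 1675, 1824, 1973

Selection 1: 1907
Selection 2: 1907 + 149 = 2056
Selection 3: 2056 + 149 = 2205 → 2205 − 2169 = 36
Selection 4: 36 + 149 = 185
Selection 5: 185 + 149 = 334
Selection 6: 334 + 149 = 483
Selection 7: 483 + 149 = 632
Selection 8: 632 + 149 = 781
Selection 9: 781 + 149 = 930
Selection 10: 930 + 149 = 1079
Selection 11: 1079 + 149 = 1228
Selection 12: 1228 + 149 = 1377
Selection 13: 1377 + 149 = 1526
Selection 14: 1526 + 149 = 1675
Selection 15: 1675 + 149 = 1824
Selection 16: 1824 + 149 = 1973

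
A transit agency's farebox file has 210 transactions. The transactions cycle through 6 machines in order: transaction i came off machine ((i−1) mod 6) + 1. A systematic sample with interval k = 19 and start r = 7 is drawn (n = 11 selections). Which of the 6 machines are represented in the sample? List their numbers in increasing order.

1, 2, 3, 4, 5, 6

Consecutive selections differ by k = 19, so their machine numbers differ by 19 mod 6 = 1.
gcd(19, 6) = 1, so the sample visits 6/1 = 6 distinct residues mod 6.
Start 7 is machine 1; the machines hit are 1, 2, 3, 4, 5, 6.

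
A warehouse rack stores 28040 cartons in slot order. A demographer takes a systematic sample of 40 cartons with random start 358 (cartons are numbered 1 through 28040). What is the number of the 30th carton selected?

20687

k = 28040/40 = 701
30th selection = r + (30−1)·k = 358 + 29×701 = 358 + 20329 = 20687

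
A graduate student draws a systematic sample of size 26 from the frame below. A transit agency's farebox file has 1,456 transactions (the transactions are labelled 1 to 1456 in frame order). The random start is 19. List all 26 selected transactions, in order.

k = N/n = 1456/26 = 56
transaction 1: 19
transaction 2: 19 + 56 = 75
transaction 3: 75 + 56 = 131
transaction 4: 131 + 56 = 187
transaction 5: 187 + 56 = 243
transaction 6: 243 + 56 = 299
transaction 7: 299 + 56 = 355
transaction 8: 355 + 56 = 411
transaction 9: 411 + 56 = 467
transaction 10: 467 + 56 = 523
transaction 11: 523 + 56 = 579
transaction 12: 579 + 56 = 635
transaction 13: 635 + 56 = 691
transaction 14: 691 + 56 = 747
transaction 15: 747 + 56 = 803
transaction 16: 803 + 56 = 859
transaction 17: 859 + 56 = 915
transaction 18: 915 + 56 = 971
transaction 19: 971 + 56 = 1027
transaction 20: 1027 + 56 = 1083
transaction 21: 1083 + 56 = 1139
transaction 22: 1139 + 56 = 1195
transaction 23: 1195 + 56 = 1251
transaction 24: 1251 + 56 = 1307
transaction 25: 1307 + 56 = 1363
transaction 26: 1363 + 56 = 1419

19, 75, 131, 187, 243, 299, 355, 411, 467, 523, 579, 635, 691, 747, 803, 859, 915, 971, 1027, 1083, 1139, 1195, 1251, 1307, 1363, 1419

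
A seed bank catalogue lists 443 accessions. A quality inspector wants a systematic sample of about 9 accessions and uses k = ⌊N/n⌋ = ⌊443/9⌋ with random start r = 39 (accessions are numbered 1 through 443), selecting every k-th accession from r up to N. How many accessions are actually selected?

9

k = ⌊443/9⌋ = 49
Achieved size = ⌊(443 − 39)/49⌋ + 1 = ⌊404/49⌋ + 1 = 8 + 1 = 9
(last selection: 39 + 8×49 = 431 ≤ 443; next would be 480 > 443)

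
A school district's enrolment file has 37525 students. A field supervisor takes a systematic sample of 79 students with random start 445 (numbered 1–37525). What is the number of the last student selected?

37495

k = 37525/79 = 475
79th selection = r + (79−1)·k = 445 + 78×475 = 445 + 37050 = 37495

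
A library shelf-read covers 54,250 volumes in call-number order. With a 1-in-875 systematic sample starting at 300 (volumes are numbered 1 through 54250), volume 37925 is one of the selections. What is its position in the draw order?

k = 875
position = (37925 − 300)/875 + 1 = 37625/875 + 1 = 43 + 1 = 44

44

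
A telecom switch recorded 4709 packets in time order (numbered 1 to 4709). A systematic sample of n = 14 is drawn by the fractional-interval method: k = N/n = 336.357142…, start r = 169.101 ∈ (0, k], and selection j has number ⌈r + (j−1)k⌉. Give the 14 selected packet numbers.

j=1: r + 0k = 169.101 → ⌈·⌉ = 170
j=2: r + 1k = 505.458142… → ⌈·⌉ = 506
j=3: r + 2k = 841.815285… → ⌈·⌉ = 842
j=4: r + 3k = 1178.172428… → ⌈·⌉ = 1179
j=5: r + 4k = 1514.529571… → ⌈·⌉ = 1515
j=6: r + 5k = 1850.886714… → ⌈·⌉ = 1851
j=7: r + 6k = 2187.243857… → ⌈·⌉ = 2188
j=8: r + 7k = 2523.601 → ⌈·⌉ = 2524
j=9: r + 8k = 2859.958142… → ⌈·⌉ = 2860
j=10: r + 9k = 3196.315285… → ⌈·⌉ = 3197
j=11: r + 10k = 3532.672428… → ⌈·⌉ = 3533
j=12: r + 11k = 3869.029571… → ⌈·⌉ = 3870
j=13: r + 12k = 4205.386714… → ⌈·⌉ = 4206
j=14: r + 13k = 4541.743857… → ⌈·⌉ = 4542

170, 506, 842, 1179, 1515, 1851, 2188, 2524, 2860, 3197, 3533, 3870, 4206, 4542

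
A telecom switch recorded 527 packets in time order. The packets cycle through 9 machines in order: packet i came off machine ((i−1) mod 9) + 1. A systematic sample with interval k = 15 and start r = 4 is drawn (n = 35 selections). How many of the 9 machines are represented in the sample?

Consecutive selections differ by k = 15, so their machine numbers differ by 15 mod 9 = 6.
gcd(15, 9) = 3, so the sample visits 9/3 = 3 distinct residues mod 9.
Start 4 is machine 4; the machines hit are 1, 4, 7.

3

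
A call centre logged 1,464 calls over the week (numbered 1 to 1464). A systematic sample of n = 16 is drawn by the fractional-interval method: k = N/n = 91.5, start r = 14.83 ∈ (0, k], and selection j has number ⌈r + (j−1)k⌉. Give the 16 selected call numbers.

15, 107, 198, 290, 381, 473, 564, 656, 747, 839, 930, 1022, 1113, 1205, 1296, 1388

j=1: r + 0k = 14.83 → ⌈·⌉ = 15
j=2: r + 1k = 106.33 → ⌈·⌉ = 107
j=3: r + 2k = 197.83 → ⌈·⌉ = 198
j=4: r + 3k = 289.33 → ⌈·⌉ = 290
j=5: r + 4k = 380.83 → ⌈·⌉ = 381
j=6: r + 5k = 472.33 → ⌈·⌉ = 473
j=7: r + 6k = 563.83 → ⌈·⌉ = 564
j=8: r + 7k = 655.33 → ⌈·⌉ = 656
j=9: r + 8k = 746.83 → ⌈·⌉ = 747
j=10: r + 9k = 838.33 → ⌈·⌉ = 839
j=11: r + 10k = 929.83 → ⌈·⌉ = 930
j=12: r + 11k = 1021.33 → ⌈·⌉ = 1022
j=13: r + 12k = 1112.83 → ⌈·⌉ = 1113
j=14: r + 13k = 1204.33 → ⌈·⌉ = 1205
j=15: r + 14k = 1295.83 → ⌈·⌉ = 1296
j=16: r + 15k = 1387.33 → ⌈·⌉ = 1388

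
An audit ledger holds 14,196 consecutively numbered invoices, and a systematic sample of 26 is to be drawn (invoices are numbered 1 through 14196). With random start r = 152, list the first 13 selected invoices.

k = N/n = 14196/26 = 546
invoice 1: 152
invoice 2: 152 + 546 = 698
invoice 3: 698 + 546 = 1244
invoice 4: 1244 + 546 = 1790
invoice 5: 1790 + 546 = 2336
invoice 6: 2336 + 546 = 2882
invoice 7: 2882 + 546 = 3428
invoice 8: 3428 + 546 = 3974
invoice 9: 3974 + 546 = 4520
invoice 10: 4520 + 546 = 5066
invoice 11: 5066 + 546 = 5612
invoice 12: 5612 + 546 = 6158
invoice 13: 6158 + 546 = 6704

152, 698, 1244, 1790, 2336, 2882, 3428, 3974, 4520, 5066, 5612, 6158, 6704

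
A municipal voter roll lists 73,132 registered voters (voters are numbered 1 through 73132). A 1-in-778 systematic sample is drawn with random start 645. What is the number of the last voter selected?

k = 778
94th selection = r + (94−1)·k = 645 + 93×778 = 645 + 72354 = 72999

72999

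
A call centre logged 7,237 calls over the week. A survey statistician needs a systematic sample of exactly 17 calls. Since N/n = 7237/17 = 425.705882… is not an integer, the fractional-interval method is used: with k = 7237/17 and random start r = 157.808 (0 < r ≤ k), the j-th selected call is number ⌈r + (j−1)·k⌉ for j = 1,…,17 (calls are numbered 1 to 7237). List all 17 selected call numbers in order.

158, 584, 1010, 1435, 1861, 2287, 2713, 3138, 3564, 3990, 4415, 4841, 5267, 5692, 6118, 6544, 6970

j=1: r + 0k = 157.808 → ⌈·⌉ = 158
j=2: r + 1k = 583.513882… → ⌈·⌉ = 584
j=3: r + 2k = 1009.219764… → ⌈·⌉ = 1010
j=4: r + 3k = 1434.925647… → ⌈·⌉ = 1435
j=5: r + 4k = 1860.631529… → ⌈·⌉ = 1861
j=6: r + 5k = 2286.337411… → ⌈·⌉ = 2287
j=7: r + 6k = 2712.043294… → ⌈·⌉ = 2713
j=8: r + 7k = 3137.749176… → ⌈·⌉ = 3138
j=9: r + 8k = 3563.455058… → ⌈·⌉ = 3564
j=10: r + 9k = 3989.160941… → ⌈·⌉ = 3990
j=11: r + 10k = 4414.866823… → ⌈·⌉ = 4415
j=12: r + 11k = 4840.572705… → ⌈·⌉ = 4841
j=13: r + 12k = 5266.278588… → ⌈·⌉ = 5267
j=14: r + 13k = 5691.984470… → ⌈·⌉ = 5692
j=15: r + 14k = 6117.690352… → ⌈·⌉ = 6118
j=16: r + 15k = 6543.396235… → ⌈·⌉ = 6544
j=17: r + 16k = 6969.102117… → ⌈·⌉ = 6970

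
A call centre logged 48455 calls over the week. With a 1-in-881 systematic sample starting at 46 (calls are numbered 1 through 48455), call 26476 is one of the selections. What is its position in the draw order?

k = 881
position = (26476 − 46)/881 + 1 = 26430/881 + 1 = 30 + 1 = 31

31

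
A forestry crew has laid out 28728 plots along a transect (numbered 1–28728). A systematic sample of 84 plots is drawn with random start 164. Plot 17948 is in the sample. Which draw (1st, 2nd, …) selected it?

53

k = 28728/84 = 342
position = (17948 − 164)/342 + 1 = 17784/342 + 1 = 52 + 1 = 53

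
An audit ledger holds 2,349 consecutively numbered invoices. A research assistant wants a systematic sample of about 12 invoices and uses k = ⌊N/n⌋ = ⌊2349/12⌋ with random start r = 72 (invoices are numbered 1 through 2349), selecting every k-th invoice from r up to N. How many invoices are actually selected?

12

k = ⌊2349/12⌋ = 195
Achieved size = ⌊(2349 − 72)/195⌋ + 1 = ⌊2277/195⌋ + 1 = 11 + 1 = 12
(last selection: 72 + 11×195 = 2217 ≤ 2349; next would be 2412 > 2349)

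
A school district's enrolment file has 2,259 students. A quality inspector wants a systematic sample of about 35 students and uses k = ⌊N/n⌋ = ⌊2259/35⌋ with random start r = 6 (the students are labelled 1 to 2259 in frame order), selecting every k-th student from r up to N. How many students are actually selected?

k = ⌊2259/35⌋ = 64
Achieved size = ⌊(2259 − 6)/64⌋ + 1 = ⌊2253/64⌋ + 1 = 35 + 1 = 36
(last selection: 6 + 35×64 = 2246 ≤ 2259; next would be 2310 > 2259)

36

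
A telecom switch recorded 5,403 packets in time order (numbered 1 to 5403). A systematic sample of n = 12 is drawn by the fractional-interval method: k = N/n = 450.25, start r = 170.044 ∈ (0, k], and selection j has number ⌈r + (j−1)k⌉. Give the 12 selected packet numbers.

j=1: r + 0k = 170.044 → ⌈·⌉ = 171
j=2: r + 1k = 620.294 → ⌈·⌉ = 621
j=3: r + 2k = 1070.544 → ⌈·⌉ = 1071
j=4: r + 3k = 1520.794 → ⌈·⌉ = 1521
j=5: r + 4k = 1971.044 → ⌈·⌉ = 1972
j=6: r + 5k = 2421.294 → ⌈·⌉ = 2422
j=7: r + 6k = 2871.544 → ⌈·⌉ = 2872
j=8: r + 7k = 3321.794 → ⌈·⌉ = 3322
j=9: r + 8k = 3772.044 → ⌈·⌉ = 3773
j=10: r + 9k = 4222.294 → ⌈·⌉ = 4223
j=11: r + 10k = 4672.544 → ⌈·⌉ = 4673
j=12: r + 11k = 5122.794 → ⌈·⌉ = 5123

171, 621, 1071, 1521, 1972, 2422, 2872, 3322, 3773, 4223, 4673, 5123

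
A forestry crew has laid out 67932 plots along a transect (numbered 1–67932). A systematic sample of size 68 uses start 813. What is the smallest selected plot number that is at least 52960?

k = 67932/68 = 999
Steps past start: ⌈(52960 − 813)/999⌉ = ⌈52147/999⌉ = 53
Selected plot: 813 + 53×999 = 53760

53760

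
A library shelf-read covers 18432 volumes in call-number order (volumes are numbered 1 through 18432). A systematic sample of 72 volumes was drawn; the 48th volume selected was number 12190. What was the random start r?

k = 18432/72 = 256
r = 12190 − (48−1)×256 = 12190 − 12032 = 158

158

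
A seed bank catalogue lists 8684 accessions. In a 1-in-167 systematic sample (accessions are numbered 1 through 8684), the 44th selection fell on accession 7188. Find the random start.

k = 167
r = 7188 − (44−1)×167 = 7188 − 7181 = 7

7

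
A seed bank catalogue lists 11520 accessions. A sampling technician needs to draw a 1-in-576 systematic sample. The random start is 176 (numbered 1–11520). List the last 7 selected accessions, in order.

14th selection = 176 + 13×576 = 7664
15th: 7664 + 576 = 8240
16th: 8240 + 576 = 8816
17th: 8816 + 576 = 9392
18th: 9392 + 576 = 9968
19th: 9968 + 576 = 10544
20th: 10544 + 576 = 11120

7664, 8240, 8816, 9392, 9968, 10544, 11120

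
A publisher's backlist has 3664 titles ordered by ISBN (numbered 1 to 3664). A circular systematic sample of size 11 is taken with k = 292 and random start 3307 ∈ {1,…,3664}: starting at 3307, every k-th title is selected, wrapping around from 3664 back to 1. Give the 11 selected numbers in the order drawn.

Selection 1: 3307
Selection 2: 3307 + 292 = 3599
Selection 3: 3599 + 292 = 3891 → 3891 − 3664 = 227
Selection 4: 227 + 292 = 519
Selection 5: 519 + 292 = 811
Selection 6: 811 + 292 = 1103
Selection 7: 1103 + 292 = 1395
Selection 8: 1395 + 292 = 1687
Selection 9: 1687 + 292 = 1979
Selection 10: 1979 + 292 = 2271
Selection 11: 2271 + 292 = 2563

3307, 3599, 227, 519, 811, 1103, 1395, 1687, 1979, 2271, 2563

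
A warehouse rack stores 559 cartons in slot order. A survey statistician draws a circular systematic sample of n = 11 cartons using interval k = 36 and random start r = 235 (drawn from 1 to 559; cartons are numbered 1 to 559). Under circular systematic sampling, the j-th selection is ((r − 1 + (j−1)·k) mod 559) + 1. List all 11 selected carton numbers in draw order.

235, 271, 307, 343, 379, 415, 451, 487, 523, 559, 36

Selection 1: 235
Selection 2: 235 + 36 = 271
Selection 3: 271 + 36 = 307
Selection 4: 307 + 36 = 343
Selection 5: 343 + 36 = 379
Selection 6: 379 + 36 = 415
Selection 7: 415 + 36 = 451
Selection 8: 451 + 36 = 487
Selection 9: 487 + 36 = 523
Selection 10: 523 + 36 = 559
Selection 11: 559 + 36 = 595 → 595 − 559 = 36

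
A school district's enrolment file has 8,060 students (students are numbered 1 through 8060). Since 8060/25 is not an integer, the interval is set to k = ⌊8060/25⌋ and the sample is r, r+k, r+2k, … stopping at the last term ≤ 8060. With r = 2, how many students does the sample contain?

k = ⌊8060/25⌋ = 322
Achieved size = ⌊(8060 − 2)/322⌋ + 1 = ⌊8058/322⌋ + 1 = 25 + 1 = 26
(last selection: 2 + 25×322 = 8052 ≤ 8060; next would be 8374 > 8060)

26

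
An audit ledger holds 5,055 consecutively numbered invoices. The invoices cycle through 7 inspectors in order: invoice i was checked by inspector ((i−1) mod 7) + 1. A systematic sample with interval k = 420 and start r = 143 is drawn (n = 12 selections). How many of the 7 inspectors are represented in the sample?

Consecutive selections differ by k = 420, so their inspector numbers differ by 420 mod 7 = 0.
gcd(420, 7) = 7, so the sample visits 7/7 = 1 distinct residues mod 7.
Start 143 is inspector 3; the inspectors hit are 3.

1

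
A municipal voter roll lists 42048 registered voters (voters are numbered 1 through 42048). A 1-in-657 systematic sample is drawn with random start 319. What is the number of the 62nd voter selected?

40396

k = 657
62nd selection = r + (62−1)·k = 319 + 61×657 = 319 + 40077 = 40396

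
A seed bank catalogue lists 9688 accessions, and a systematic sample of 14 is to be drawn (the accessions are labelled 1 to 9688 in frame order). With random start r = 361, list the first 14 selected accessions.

361, 1053, 1745, 2437, 3129, 3821, 4513, 5205, 5897, 6589, 7281, 7973, 8665, 9357

k = N/n = 9688/14 = 692
accession 1: 361
accession 2: 361 + 692 = 1053
accession 3: 1053 + 692 = 1745
accession 4: 1745 + 692 = 2437
accession 5: 2437 + 692 = 3129
accession 6: 3129 + 692 = 3821
accession 7: 3821 + 692 = 4513
accession 8: 4513 + 692 = 5205
accession 9: 5205 + 692 = 5897
accession 10: 5897 + 692 = 6589
accession 11: 6589 + 692 = 7281
accession 12: 7281 + 692 = 7973
accession 13: 7973 + 692 = 8665
accession 14: 8665 + 692 = 9357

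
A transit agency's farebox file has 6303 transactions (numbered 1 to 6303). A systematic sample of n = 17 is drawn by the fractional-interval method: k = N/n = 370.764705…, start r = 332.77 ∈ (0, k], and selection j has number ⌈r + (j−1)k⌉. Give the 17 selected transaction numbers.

333, 704, 1075, 1446, 1816, 2187, 2558, 2929, 3299, 3670, 4041, 4412, 4782, 5153, 5524, 5895, 6266

j=1: r + 0k = 332.77 → ⌈·⌉ = 333
j=2: r + 1k = 703.534705… → ⌈·⌉ = 704
j=3: r + 2k = 1074.299411… → ⌈·⌉ = 1075
j=4: r + 3k = 1445.064117… → ⌈·⌉ = 1446
j=5: r + 4k = 1815.828823… → ⌈·⌉ = 1816
j=6: r + 5k = 2186.593529… → ⌈·⌉ = 2187
j=7: r + 6k = 2557.358235… → ⌈·⌉ = 2558
j=8: r + 7k = 2928.122941… → ⌈·⌉ = 2929
j=9: r + 8k = 3298.887647… → ⌈·⌉ = 3299
j=10: r + 9k = 3669.652352… → ⌈·⌉ = 3670
j=11: r + 10k = 4040.417058… → ⌈·⌉ = 4041
j=12: r + 11k = 4411.181764… → ⌈·⌉ = 4412
j=13: r + 12k = 4781.946470… → ⌈·⌉ = 4782
j=14: r + 13k = 5152.711176… → ⌈·⌉ = 5153
j=15: r + 14k = 5523.475882… → ⌈·⌉ = 5524
j=16: r + 15k = 5894.240588… → ⌈·⌉ = 5895
j=17: r + 16k = 6265.005294… → ⌈·⌉ = 6266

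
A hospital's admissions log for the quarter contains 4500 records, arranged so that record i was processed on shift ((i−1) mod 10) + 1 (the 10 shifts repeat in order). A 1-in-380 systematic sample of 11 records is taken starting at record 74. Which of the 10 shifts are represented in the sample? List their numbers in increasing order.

4

Consecutive selections differ by k = 380, so their shift numbers differ by 380 mod 10 = 0.
gcd(380, 10) = 10, so the sample visits 10/10 = 1 distinct residues mod 10.
Start 74 is shift 4; the shifts hit are 4.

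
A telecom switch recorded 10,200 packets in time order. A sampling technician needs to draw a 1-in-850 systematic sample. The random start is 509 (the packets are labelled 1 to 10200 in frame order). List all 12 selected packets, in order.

509, 1359, 2209, 3059, 3909, 4759, 5609, 6459, 7309, 8159, 9009, 9859

packet 1: 509
packet 2: 509 + 850 = 1359
packet 3: 1359 + 850 = 2209
packet 4: 2209 + 850 = 3059
packet 5: 3059 + 850 = 3909
packet 6: 3909 + 850 = 4759
packet 7: 4759 + 850 = 5609
packet 8: 5609 + 850 = 6459
packet 9: 6459 + 850 = 7309
packet 10: 7309 + 850 = 8159
packet 11: 8159 + 850 = 9009
packet 12: 9009 + 850 = 9859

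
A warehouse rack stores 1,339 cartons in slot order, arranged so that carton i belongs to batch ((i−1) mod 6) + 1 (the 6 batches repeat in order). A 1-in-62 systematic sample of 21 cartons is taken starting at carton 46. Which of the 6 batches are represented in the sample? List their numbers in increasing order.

2, 4, 6

Consecutive selections differ by k = 62, so their batch numbers differ by 62 mod 6 = 2.
gcd(62, 6) = 2, so the sample visits 6/2 = 3 distinct residues mod 6.
Start 46 is batch 4; the batches hit are 2, 4, 6.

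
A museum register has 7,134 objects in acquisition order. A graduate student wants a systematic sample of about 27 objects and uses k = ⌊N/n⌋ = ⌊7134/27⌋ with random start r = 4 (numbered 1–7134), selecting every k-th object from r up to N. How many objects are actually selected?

28

k = ⌊7134/27⌋ = 264
Achieved size = ⌊(7134 − 4)/264⌋ + 1 = ⌊7130/264⌋ + 1 = 27 + 1 = 28
(last selection: 4 + 27×264 = 7132 ≤ 7134; next would be 7396 > 7134)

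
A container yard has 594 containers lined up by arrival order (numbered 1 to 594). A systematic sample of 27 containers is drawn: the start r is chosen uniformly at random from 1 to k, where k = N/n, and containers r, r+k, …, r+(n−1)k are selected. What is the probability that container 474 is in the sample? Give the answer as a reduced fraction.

k = 594/27 = 22.
Container 474 is selected iff r ≡ 474 (mod 22); exactly one such r in {1,…,22}.
Inclusion probability = 1/22.

1/22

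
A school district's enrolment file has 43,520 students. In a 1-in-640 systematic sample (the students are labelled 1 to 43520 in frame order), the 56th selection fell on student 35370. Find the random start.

170

k = 640
r = 35370 − (56−1)×640 = 35370 − 35200 = 170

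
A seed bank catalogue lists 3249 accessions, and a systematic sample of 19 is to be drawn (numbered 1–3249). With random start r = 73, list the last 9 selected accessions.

k = N/n = 3249/19 = 171
11th selection = 73 + 10×171 = 1783
12th: 1783 + 171 = 1954
13th: 1954 + 171 = 2125
14th: 2125 + 171 = 2296
15th: 2296 + 171 = 2467
16th: 2467 + 171 = 2638
17th: 2638 + 171 = 2809
18th: 2809 + 171 = 2980
19th: 2980 + 171 = 3151

1783, 1954, 2125, 2296, 2467, 2638, 2809, 2980, 3151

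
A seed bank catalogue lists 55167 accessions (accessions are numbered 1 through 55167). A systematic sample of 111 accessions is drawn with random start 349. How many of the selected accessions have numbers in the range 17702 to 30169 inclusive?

k = 55167/111 = 497
First selection ≥ 17702: 349 + ⌈(17702−349)/497⌉·497 = 349 + 35×497 = 17744
Last selection ≤ 30169: 349 + ⌊(30169−349)/497⌋·497 = 349 + 60×497 = 30169
Count = 60 − 35 + 1 = 26

26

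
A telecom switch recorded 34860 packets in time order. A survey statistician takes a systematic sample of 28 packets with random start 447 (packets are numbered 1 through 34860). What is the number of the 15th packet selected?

17877

k = 34860/28 = 1245
15th selection = r + (15−1)·k = 447 + 14×1245 = 447 + 17430 = 17877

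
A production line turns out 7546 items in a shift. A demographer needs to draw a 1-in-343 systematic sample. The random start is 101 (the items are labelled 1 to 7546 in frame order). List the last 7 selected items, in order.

16th selection = 101 + 15×343 = 5246
17th: 5246 + 343 = 5589
18th: 5589 + 343 = 5932
19th: 5932 + 343 = 6275
20th: 6275 + 343 = 6618
21st: 6618 + 343 = 6961
22nd: 6961 + 343 = 7304

5246, 5589, 5932, 6275, 6618, 6961, 7304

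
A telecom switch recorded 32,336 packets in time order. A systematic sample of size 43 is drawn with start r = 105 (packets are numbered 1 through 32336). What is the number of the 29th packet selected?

k = 32336/43 = 752
29th selection = r + (29−1)·k = 105 + 28×752 = 105 + 21056 = 21161

21161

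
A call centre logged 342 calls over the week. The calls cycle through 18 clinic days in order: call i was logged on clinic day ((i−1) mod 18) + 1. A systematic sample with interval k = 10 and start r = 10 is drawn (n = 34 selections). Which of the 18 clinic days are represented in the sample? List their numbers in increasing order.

2, 4, 6, 8, 10, 12, 14, 16, 18

Consecutive selections differ by k = 10, so their clinic day numbers differ by 10 mod 18 = 10.
gcd(10, 18) = 2, so the sample visits 18/2 = 9 distinct residues mod 18.
Start 10 is clinic day 10; the clinic days hit are 2, 4, 6, 8, 10, 12, 14, 16, 18.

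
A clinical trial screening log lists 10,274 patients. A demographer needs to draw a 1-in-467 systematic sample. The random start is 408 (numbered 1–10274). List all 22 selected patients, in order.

408, 875, 1342, 1809, 2276, 2743, 3210, 3677, 4144, 4611, 5078, 5545, 6012, 6479, 6946, 7413, 7880, 8347, 8814, 9281, 9748, 10215

patient 1: 408
patient 2: 408 + 467 = 875
patient 3: 875 + 467 = 1342
patient 4: 1342 + 467 = 1809
patient 5: 1809 + 467 = 2276
patient 6: 2276 + 467 = 2743
patient 7: 2743 + 467 = 3210
patient 8: 3210 + 467 = 3677
patient 9: 3677 + 467 = 4144
patient 10: 4144 + 467 = 4611
patient 11: 4611 + 467 = 5078
patient 12: 5078 + 467 = 5545
patient 13: 5545 + 467 = 6012
patient 14: 6012 + 467 = 6479
patient 15: 6479 + 467 = 6946
patient 16: 6946 + 467 = 7413
patient 17: 7413 + 467 = 7880
patient 18: 7880 + 467 = 8347
patient 19: 8347 + 467 = 8814
patient 20: 8814 + 467 = 9281
patient 21: 9281 + 467 = 9748
patient 22: 9748 + 467 = 10215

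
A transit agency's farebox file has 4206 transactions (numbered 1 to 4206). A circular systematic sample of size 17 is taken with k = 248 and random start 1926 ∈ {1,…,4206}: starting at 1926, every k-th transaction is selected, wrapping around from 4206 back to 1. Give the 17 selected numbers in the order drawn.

Selection 1: 1926
Selection 2: 1926 + 248 = 2174
Selection 3: 2174 + 248 = 2422
Selection 4: 2422 + 248 = 2670
Selection 5: 2670 + 248 = 2918
Selection 6: 2918 + 248 = 3166
Selection 7: 3166 + 248 = 3414
Selection 8: 3414 + 248 = 3662
Selection 9: 3662 + 248 = 3910
Selection 10: 3910 + 248 = 4158
Selection 11: 4158 + 248 = 4406 → 4406 − 4206 = 200
Selection 12: 200 + 248 = 448
Selection 13: 448 + 248 = 696
Selection 14: 696 + 248 = 944
Selection 15: 944 + 248 = 1192
Selection 16: 1192 + 248 = 1440
Selection 17: 1440 + 248 = 1688

1926, 2174, 2422, 2670, 2918, 3166, 3414, 3662, 3910, 4158, 200, 448, 696, 944, 1192, 1440, 1688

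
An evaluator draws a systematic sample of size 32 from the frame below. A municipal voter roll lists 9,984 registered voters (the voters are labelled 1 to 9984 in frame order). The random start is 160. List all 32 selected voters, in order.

160, 472, 784, 1096, 1408, 1720, 2032, 2344, 2656, 2968, 3280, 3592, 3904, 4216, 4528, 4840, 5152, 5464, 5776, 6088, 6400, 6712, 7024, 7336, 7648, 7960, 8272, 8584, 8896, 9208, 9520, 9832

k = N/n = 9984/32 = 312
voter 1: 160
voter 2: 160 + 312 = 472
voter 3: 472 + 312 = 784
voter 4: 784 + 312 = 1096
voter 5: 1096 + 312 = 1408
voter 6: 1408 + 312 = 1720
voter 7: 1720 + 312 = 2032
voter 8: 2032 + 312 = 2344
voter 9: 2344 + 312 = 2656
voter 10: 2656 + 312 = 2968
voter 11: 2968 + 312 = 3280
voter 12: 3280 + 312 = 3592
voter 13: 3592 + 312 = 3904
voter 14: 3904 + 312 = 4216
voter 15: 4216 + 312 = 4528
voter 16: 4528 + 312 = 4840
voter 17: 4840 + 312 = 5152
voter 18: 5152 + 312 = 5464
voter 19: 5464 + 312 = 5776
voter 20: 5776 + 312 = 6088
voter 21: 6088 + 312 = 6400
voter 22: 6400 + 312 = 6712
voter 23: 6712 + 312 = 7024
voter 24: 7024 + 312 = 7336
voter 25: 7336 + 312 = 7648
voter 26: 7648 + 312 = 7960
voter 27: 7960 + 312 = 8272
voter 28: 8272 + 312 = 8584
voter 29: 8584 + 312 = 8896
voter 30: 8896 + 312 = 9208
voter 31: 9208 + 312 = 9520
voter 32: 9520 + 312 = 9832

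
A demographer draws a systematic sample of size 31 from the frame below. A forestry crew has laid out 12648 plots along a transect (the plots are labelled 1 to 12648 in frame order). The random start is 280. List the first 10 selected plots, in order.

k = N/n = 12648/31 = 408
plot 1: 280
plot 2: 280 + 408 = 688
plot 3: 688 + 408 = 1096
plot 4: 1096 + 408 = 1504
plot 5: 1504 + 408 = 1912
plot 6: 1912 + 408 = 2320
plot 7: 2320 + 408 = 2728
plot 8: 2728 + 408 = 3136
plot 9: 3136 + 408 = 3544
plot 10: 3544 + 408 = 3952

280, 688, 1096, 1504, 1912, 2320, 2728, 3136, 3544, 3952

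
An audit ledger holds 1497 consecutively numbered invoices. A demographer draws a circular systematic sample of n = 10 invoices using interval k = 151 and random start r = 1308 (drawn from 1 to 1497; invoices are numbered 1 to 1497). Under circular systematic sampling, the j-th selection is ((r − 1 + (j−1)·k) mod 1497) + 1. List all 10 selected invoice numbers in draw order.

1308, 1459, 113, 264, 415, 566, 717, 868, 1019, 1170

Selection 1: 1308
Selection 2: 1308 + 151 = 1459
Selection 3: 1459 + 151 = 1610 → 1610 − 1497 = 113
Selection 4: 113 + 151 = 264
Selection 5: 264 + 151 = 415
Selection 6: 415 + 151 = 566
Selection 7: 566 + 151 = 717
Selection 8: 717 + 151 = 868
Selection 9: 868 + 151 = 1019
Selection 10: 1019 + 151 = 1170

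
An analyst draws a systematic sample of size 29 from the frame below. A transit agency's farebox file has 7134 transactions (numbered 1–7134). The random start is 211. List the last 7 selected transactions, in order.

5623, 5869, 6115, 6361, 6607, 6853, 7099

k = N/n = 7134/29 = 246
23rd selection = 211 + 22×246 = 5623
24th: 5623 + 246 = 5869
25th: 5869 + 246 = 6115
26th: 6115 + 246 = 6361
27th: 6361 + 246 = 6607
28th: 6607 + 246 = 6853
29th: 6853 + 246 = 7099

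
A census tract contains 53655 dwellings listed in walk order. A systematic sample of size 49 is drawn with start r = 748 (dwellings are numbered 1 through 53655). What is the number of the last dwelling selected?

53308

k = 53655/49 = 1095
49th selection = r + (49−1)·k = 748 + 48×1095 = 748 + 52560 = 53308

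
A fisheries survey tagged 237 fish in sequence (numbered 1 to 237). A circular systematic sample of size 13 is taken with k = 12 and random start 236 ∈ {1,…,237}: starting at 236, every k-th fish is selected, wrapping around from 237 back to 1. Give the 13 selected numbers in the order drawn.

Selection 1: 236
Selection 2: 236 + 12 = 248 → 248 − 237 = 11
Selection 3: 11 + 12 = 23
Selection 4: 23 + 12 = 35
Selection 5: 35 + 12 = 47
Selection 6: 47 + 12 = 59
Selection 7: 59 + 12 = 71
Selection 8: 71 + 12 = 83
Selection 9: 83 + 12 = 95
Selection 10: 95 + 12 = 107
Selection 11: 107 + 12 = 119
Selection 12: 119 + 12 = 131
Selection 13: 131 + 12 = 143

236, 11, 23, 35, 47, 59, 71, 83, 95, 107, 119, 131, 143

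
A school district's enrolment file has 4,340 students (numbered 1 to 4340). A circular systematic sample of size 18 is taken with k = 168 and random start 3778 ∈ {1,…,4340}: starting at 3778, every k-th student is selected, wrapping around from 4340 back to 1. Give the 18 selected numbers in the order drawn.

Selection 1: 3778
Selection 2: 3778 + 168 = 3946
Selection 3: 3946 + 168 = 4114
Selection 4: 4114 + 168 = 4282
Selection 5: 4282 + 168 = 4450 → 4450 − 4340 = 110
Selection 6: 110 + 168 = 278
Selection 7: 278 + 168 = 446
Selection 8: 446 + 168 = 614
Selection 9: 614 + 168 = 782
Selection 10: 782 + 168 = 950
Selection 11: 950 + 168 = 1118
Selection 12: 1118 + 168 = 1286
Selection 13: 1286 + 168 = 1454
Selection 14: 1454 + 168 = 1622
Selection 15: 1622 + 168 = 1790
Selection 16: 1790 + 168 = 1958
Selection 17: 1958 + 168 = 2126
Selection 18: 2126 + 168 = 2294

3778, 3946, 4114, 4282, 110, 278, 446, 614, 782, 950, 1118, 1286, 1454, 1622, 1790, 1958, 2126, 2294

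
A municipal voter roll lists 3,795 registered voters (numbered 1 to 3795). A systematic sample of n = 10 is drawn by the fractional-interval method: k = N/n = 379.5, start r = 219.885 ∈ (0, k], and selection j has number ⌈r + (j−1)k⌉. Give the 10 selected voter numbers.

j=1: r + 0k = 219.885 → ⌈·⌉ = 220
j=2: r + 1k = 599.385 → ⌈·⌉ = 600
j=3: r + 2k = 978.885 → ⌈·⌉ = 979
j=4: r + 3k = 1358.385 → ⌈·⌉ = 1359
j=5: r + 4k = 1737.885 → ⌈·⌉ = 1738
j=6: r + 5k = 2117.385 → ⌈·⌉ = 2118
j=7: r + 6k = 2496.885 → ⌈·⌉ = 2497
j=8: r + 7k = 2876.385 → ⌈·⌉ = 2877
j=9: r + 8k = 3255.885 → ⌈·⌉ = 3256
j=10: r + 9k = 3635.385 → ⌈·⌉ = 3636

220, 600, 979, 1359, 1738, 2118, 2497, 2877, 3256, 3636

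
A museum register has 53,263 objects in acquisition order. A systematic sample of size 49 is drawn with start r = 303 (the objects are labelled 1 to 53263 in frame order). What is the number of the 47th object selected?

k = 53263/49 = 1087
47th selection = r + (47−1)·k = 303 + 46×1087 = 303 + 50002 = 50305

50305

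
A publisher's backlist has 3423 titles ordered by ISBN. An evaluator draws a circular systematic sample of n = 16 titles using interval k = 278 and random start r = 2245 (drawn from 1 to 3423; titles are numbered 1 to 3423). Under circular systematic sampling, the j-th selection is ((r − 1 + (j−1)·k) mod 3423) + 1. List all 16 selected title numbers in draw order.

Selection 1: 2245
Selection 2: 2245 + 278 = 2523
Selection 3: 2523 + 278 = 2801
Selection 4: 2801 + 278 = 3079
Selection 5: 3079 + 278 = 3357
Selection 6: 3357 + 278 = 3635 → 3635 − 3423 = 212
Selection 7: 212 + 278 = 490
Selection 8: 490 + 278 = 768
Selection 9: 768 + 278 = 1046
Selection 10: 1046 + 278 = 1324
Selection 11: 1324 + 278 = 1602
Selection 12: 1602 + 278 = 1880
Selection 13: 1880 + 278 = 2158
Selection 14: 2158 + 278 = 2436
Selection 15: 2436 + 278 = 2714
Selection 16: 2714 + 278 = 2992

2245, 2523, 2801, 3079, 3357, 212, 490, 768, 1046, 1324, 1602, 1880, 2158, 2436, 2714, 2992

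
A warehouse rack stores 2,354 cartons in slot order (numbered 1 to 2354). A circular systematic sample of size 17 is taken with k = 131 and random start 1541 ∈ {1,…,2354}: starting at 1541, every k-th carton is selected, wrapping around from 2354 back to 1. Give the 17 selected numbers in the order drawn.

1541, 1672, 1803, 1934, 2065, 2196, 2327, 104, 235, 366, 497, 628, 759, 890, 1021, 1152, 1283

Selection 1: 1541
Selection 2: 1541 + 131 = 1672
Selection 3: 1672 + 131 = 1803
Selection 4: 1803 + 131 = 1934
Selection 5: 1934 + 131 = 2065
Selection 6: 2065 + 131 = 2196
Selection 7: 2196 + 131 = 2327
Selection 8: 2327 + 131 = 2458 → 2458 − 2354 = 104
Selection 9: 104 + 131 = 235
Selection 10: 235 + 131 = 366
Selection 11: 366 + 131 = 497
Selection 12: 497 + 131 = 628
Selection 13: 628 + 131 = 759
Selection 14: 759 + 131 = 890
Selection 15: 890 + 131 = 1021
Selection 16: 1021 + 131 = 1152
Selection 17: 1152 + 131 = 1283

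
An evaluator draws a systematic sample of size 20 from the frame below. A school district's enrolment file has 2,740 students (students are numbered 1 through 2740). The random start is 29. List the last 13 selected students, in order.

988, 1125, 1262, 1399, 1536, 1673, 1810, 1947, 2084, 2221, 2358, 2495, 2632

k = N/n = 2740/20 = 137
8th selection = 29 + 7×137 = 988
9th: 988 + 137 = 1125
10th: 1125 + 137 = 1262
11th: 1262 + 137 = 1399
12th: 1399 + 137 = 1536
13th: 1536 + 137 = 1673
14th: 1673 + 137 = 1810
15th: 1810 + 137 = 1947
16th: 1947 + 137 = 2084
17th: 2084 + 137 = 2221
18th: 2221 + 137 = 2358
19th: 2358 + 137 = 2495
20th: 2495 + 137 = 2632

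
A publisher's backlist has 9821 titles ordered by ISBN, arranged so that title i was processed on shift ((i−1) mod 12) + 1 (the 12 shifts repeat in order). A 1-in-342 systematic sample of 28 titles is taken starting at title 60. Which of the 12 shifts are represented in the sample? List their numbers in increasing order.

6, 12

Consecutive selections differ by k = 342, so their shift numbers differ by 342 mod 12 = 6.
gcd(342, 12) = 6, so the sample visits 12/6 = 2 distinct residues mod 12.
Start 60 is shift 12; the shifts hit are 6, 12.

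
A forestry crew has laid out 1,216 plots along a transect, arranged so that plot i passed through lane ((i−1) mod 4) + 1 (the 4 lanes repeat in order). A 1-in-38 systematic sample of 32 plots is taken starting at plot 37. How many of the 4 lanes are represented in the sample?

Consecutive selections differ by k = 38, so their lane numbers differ by 38 mod 4 = 2.
gcd(38, 4) = 2, so the sample visits 4/2 = 2 distinct residues mod 4.
Start 37 is lane 1; the lanes hit are 1, 3.

2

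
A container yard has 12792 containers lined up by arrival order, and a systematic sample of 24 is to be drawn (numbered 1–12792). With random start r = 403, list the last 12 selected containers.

6799, 7332, 7865, 8398, 8931, 9464, 9997, 10530, 11063, 11596, 12129, 12662

k = N/n = 12792/24 = 533
13th selection = 403 + 12×533 = 6799
14th: 6799 + 533 = 7332
15th: 7332 + 533 = 7865
16th: 7865 + 533 = 8398
17th: 8398 + 533 = 8931
18th: 8931 + 533 = 9464
19th: 9464 + 533 = 9997
20th: 9997 + 533 = 10530
21st: 10530 + 533 = 11063
22nd: 11063 + 533 = 11596
23rd: 11596 + 533 = 12129
24th: 12129 + 533 = 12662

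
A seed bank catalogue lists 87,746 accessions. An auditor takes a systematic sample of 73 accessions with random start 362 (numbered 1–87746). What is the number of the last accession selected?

k = 87746/73 = 1202
73rd selection = r + (73−1)·k = 362 + 72×1202 = 362 + 86544 = 86906

86906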